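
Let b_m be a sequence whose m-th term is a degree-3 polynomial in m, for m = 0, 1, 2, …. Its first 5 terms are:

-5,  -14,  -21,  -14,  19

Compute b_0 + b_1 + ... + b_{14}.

16270

1st diffs: -9, -7, 7, 33.
2nd diffs: 2, 14, 26.
3rd diffs: 12, 12 (constant).
Newton forward-difference form: b_m = -5 + (-9)·C(m,1) + 2·C(m,2) + 12·C(m,3).
Continuing: …, 90, 211, 394, 651, …, b_{14} = 4419.
Summing m = 0..14 (15 terms) gives 16270.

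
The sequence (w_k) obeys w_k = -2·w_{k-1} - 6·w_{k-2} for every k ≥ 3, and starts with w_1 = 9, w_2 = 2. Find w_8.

Step forward from the initial values:
w_3 = -58, w_4 = 104, w_5 = 140, w_6 = -904, w_7 = 968, w_8 = 3488.

3488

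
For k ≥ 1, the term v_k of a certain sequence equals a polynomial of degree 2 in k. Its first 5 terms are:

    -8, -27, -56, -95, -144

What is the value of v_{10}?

-539

1st diffs: -19, -29, -39, -49.
2nd diffs: -10, -10, -10 (constant).
So v_k = -5k^2 - 4k + 1.
Evaluating at k = 10 gives v_{10} = -539.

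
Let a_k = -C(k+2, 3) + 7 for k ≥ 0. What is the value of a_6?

-49

C(8, 3) = 56, so a_6 = -49.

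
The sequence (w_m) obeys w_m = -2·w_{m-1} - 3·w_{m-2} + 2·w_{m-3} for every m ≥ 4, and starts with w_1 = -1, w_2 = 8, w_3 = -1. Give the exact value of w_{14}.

23968

Applying the relation repeatedly:
w_4 = -24;  w_5 = 67;  w_6 = -64;  …;  w_{11} = 4127;  w_{12} = -9624;  w_{13} = 6579;  w_{14} = 23968.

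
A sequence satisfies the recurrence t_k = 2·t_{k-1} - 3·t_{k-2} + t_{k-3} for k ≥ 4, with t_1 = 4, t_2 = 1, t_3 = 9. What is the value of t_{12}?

Applying the relation repeatedly:
t_4 = 19; t_5 = 12; t_6 = -24; t_7 = -65; t_8 = -46; t_9 = 79; t_{10} = 231; t_{11} = 179; t_{12} = -256.

-256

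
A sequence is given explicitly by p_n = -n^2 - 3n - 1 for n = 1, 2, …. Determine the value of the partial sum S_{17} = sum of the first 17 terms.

-2261

Over n = 1..17: Σn = 153, Σn² = 1785.
Total = (-1)·1785 + (-3)·153 + (-1)·17 = -2261.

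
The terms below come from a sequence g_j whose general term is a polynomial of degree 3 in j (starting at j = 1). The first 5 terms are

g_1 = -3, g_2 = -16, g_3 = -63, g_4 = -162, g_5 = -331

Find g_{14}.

-7972

1st diffs: -13, -47, -99, -169.
2nd diffs: -34, -52, -70.
3rd diffs: -18, -18 (constant).
Newton forward-difference form: g_j = -3 + (-13)·C(j-1,1) + (-34)·C(j-1,2) + (-18)·C(j-1,3).
At j = 14: j-1 = 13, so g_{14} = -3 - 169 - 2652 - 5148 = -7972.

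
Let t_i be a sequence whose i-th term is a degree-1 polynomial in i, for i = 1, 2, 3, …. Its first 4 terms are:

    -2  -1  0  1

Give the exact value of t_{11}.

8

1st diffs: 1, 1, 1 (constant).
So t_i = i - 3.
Evaluating at i = 11 gives t_{11} = 8.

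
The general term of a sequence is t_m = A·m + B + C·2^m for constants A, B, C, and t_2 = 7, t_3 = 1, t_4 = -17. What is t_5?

-59

The three given values yield: 2A + B + 4C = 7; 3A + B + 8C = 1; 4A + B + 16C = -17.
Subtracting the first from the second: A + 4C = -6.
Subtracting the second from the third: A + 8C = -18.
Solving: C = -3, A = 6, then B = 7.
So t_m = 6·m + 7 + (-3)·2^m; at m=5 this is -59.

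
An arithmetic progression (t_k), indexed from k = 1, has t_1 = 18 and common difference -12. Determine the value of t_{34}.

-378

t_k = 18 + (k - 1)·(-12).
t_{34} = 18 + 33·(-12) = -378.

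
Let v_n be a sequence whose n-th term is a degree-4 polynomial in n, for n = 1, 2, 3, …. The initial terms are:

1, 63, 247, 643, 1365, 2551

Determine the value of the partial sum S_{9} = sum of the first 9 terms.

26853

1st diffs: 62, 184, 396, 722, 1186.
2nd diffs: 122, 212, 326, 464.
3rd diffs: 90, 114, 138.
4th diffs: 24, 24 (constant).
So v_n = n^4 + 5n^3 + 6n^2 - 6n - 5.
Continuing: 4363, 6987, 10633.
Summing n = 1..9 (9 terms) gives 26853.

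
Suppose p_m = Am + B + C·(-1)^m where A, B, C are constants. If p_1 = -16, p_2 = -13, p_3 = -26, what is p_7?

-46

Plug in m = 1, 2, 3: A + B - C = -16; 2A + B + C = -13; 3A + B - C = -26.
Subtracting the first from the second: A + 2C = 3.
Subtracting the second from the third: A - 2C = -13.
Solving: C = 4, A = -5, then B = -7.
Therefore p_7 = -35 + (-7) + 4·(-1) = -46.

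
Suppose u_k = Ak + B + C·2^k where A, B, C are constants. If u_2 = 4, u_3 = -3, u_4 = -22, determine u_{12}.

At k = 2, 3, 4: 2A + B + 4C = 4; 3A + B + 8C = -3; 4A + B + 16C = -22.
Subtracting the first from the second: A + 4C = -7.
Subtracting the second from the third: A + 8C = -19.
Solving: C = -3, A = 5, then B = 6.
So u_k = 5·k + 6 + (-3)·2^k; at k=12 this is -12222.

-12222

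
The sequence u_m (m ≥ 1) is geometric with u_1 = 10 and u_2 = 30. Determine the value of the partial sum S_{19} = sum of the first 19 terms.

5811307330

Common ratio r = 3.
u_m = 10·3^(m-1).
S = 10·(3^19 - 1)/(3 - 1) = 10·(1162261467 - 1)/(2) = 5811307330.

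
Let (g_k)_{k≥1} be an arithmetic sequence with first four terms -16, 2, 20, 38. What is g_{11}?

Common difference d = 18.
g_k = -16 + (k - 1)·18.
g_{11} = -16 + 10·18 = 164.

164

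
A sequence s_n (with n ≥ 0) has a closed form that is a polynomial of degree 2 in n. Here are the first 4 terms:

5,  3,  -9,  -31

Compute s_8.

-291

1st diffs: -2, -12, -22.
2nd diffs: -10, -10 (constant).
Newton forward-difference form: s_n = 5 + (-2)·C(n,1) + (-10)·C(n,2).
At n = 8: n = 8, so s_8 = 5 - 16 - 280 = -291.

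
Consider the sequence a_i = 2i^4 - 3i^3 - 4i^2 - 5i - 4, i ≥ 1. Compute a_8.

a_8 = 2·8^4 - 3·8^3 - 4·8^2 - 5·8 - 4 = 6356.

6356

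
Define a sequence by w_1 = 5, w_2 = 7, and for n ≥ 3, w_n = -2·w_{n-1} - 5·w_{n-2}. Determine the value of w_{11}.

Step forward from the initial values:
w_3 = -39;  w_4 = 43;  w_5 = 109;  w_6 = -433;  w_7 = 321;  w_8 = 1523;  w_9 = -4651;  w_{10} = 1687;  w_{11} = 19881.

19881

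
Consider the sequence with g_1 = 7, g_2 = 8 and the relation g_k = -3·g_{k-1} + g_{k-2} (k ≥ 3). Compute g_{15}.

-29974697

g_3 = -17; g_4 = 59; g_5 = -194; …; g_{12} = 831989; g_{13} = -2747873; g_{14} = 9075608; g_{15} = -29974697.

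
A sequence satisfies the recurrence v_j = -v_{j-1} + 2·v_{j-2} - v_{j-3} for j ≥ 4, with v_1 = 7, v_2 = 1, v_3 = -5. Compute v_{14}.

7930

Applying the relation repeatedly:
v_4 = 0; v_5 = -11; v_6 = 16; …; v_{11} = -800; v_{12} = 1719; v_{13} = -3692; v_{14} = 7930.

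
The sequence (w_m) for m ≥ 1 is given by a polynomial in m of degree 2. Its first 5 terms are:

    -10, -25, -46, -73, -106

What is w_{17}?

-970

1st diffs: -15, -21, -27, -33.
2nd diffs: -6, -6, -6 (constant).
So w_m = -3m^2 - 6m - 1.
Evaluating at m = 17 gives w_{17} = -970.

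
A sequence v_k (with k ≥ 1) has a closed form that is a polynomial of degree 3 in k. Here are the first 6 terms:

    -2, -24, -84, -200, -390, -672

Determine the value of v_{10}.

-3080

1st diffs: -22, -60, -116, -190, -282.
2nd diffs: -38, -56, -74, -92.
3rd diffs: -18, -18, -18 (constant).
So v_k = -3k^3 - k^2 + 2k.
Evaluating at k = 10 gives v_{10} = -3080.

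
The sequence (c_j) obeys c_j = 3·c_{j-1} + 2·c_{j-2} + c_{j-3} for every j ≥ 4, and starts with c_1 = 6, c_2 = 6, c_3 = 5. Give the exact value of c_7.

Step forward from the initial values:
c_4 = 33  c_5 = 115  c_6 = 416  c_7 = 1511.

1511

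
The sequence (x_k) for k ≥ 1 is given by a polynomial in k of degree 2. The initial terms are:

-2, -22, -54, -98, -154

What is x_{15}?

1st diffs: -20, -32, -44, -56.
2nd diffs: -12, -12, -12 (constant).
Newton forward-difference form: x_k = -2 + (-20)·C(k-1,1) + (-12)·C(k-1,2).
At k = 15: k-1 = 14, so x_{15} = -2 - 280 - 1092 = -1374.

-1374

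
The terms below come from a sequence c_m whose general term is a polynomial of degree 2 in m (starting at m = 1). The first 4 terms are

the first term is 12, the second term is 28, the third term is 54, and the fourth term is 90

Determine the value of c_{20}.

2026

1st diffs: 16, 26, 36.
2nd diffs: 10, 10 (constant).
So c_m = 5m^2 + m + 6.
Evaluating at m = 20 gives c_{20} = 2026.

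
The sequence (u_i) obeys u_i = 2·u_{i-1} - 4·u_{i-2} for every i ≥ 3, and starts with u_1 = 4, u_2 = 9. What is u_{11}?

-4608

Applying the relation repeatedly:
u_3 = 2; u_4 = -32; u_5 = -72; u_6 = -16; u_7 = 256; u_8 = 576; u_9 = 128; u_{10} = -2048; u_{11} = -4608.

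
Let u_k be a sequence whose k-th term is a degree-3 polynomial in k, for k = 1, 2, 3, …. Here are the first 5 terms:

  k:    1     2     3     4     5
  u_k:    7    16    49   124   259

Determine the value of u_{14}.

1st diffs: 9, 33, 75, 135.
2nd diffs: 24, 42, 60.
3rd diffs: 18, 18 (constant).
Newton forward-difference form: u_k = 7 + 9·C(k-1,1) + 24·C(k-1,2) + 18·C(k-1,3).
At k = 14: k-1 = 13, so u_{14} = 7 + 117 + 1872 + 5148 = 7144.

7144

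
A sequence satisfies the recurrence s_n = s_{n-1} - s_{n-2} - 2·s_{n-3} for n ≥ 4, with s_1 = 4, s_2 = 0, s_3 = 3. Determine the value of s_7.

9

Applying the relation repeatedly:
s_4 = -5;  s_5 = -8;  s_6 = -9;  s_7 = 9.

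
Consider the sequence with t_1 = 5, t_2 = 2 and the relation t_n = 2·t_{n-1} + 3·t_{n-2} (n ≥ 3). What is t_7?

Applying the relation repeatedly:
t_3 = 19, t_4 = 44, t_5 = 145, t_6 = 422, t_7 = 1279.
(Characteristic roots are 3 and -1.)

1279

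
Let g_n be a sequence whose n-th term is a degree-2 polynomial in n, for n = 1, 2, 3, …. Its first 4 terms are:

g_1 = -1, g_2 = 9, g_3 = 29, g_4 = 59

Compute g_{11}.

549

1st diffs: 10, 20, 30.
2nd diffs: 10, 10 (constant).
So g_n = 5n^2 - 5n - 1.
Evaluating at n = 11 gives g_{11} = 549.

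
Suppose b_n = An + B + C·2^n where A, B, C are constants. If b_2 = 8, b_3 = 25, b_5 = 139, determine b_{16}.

327626

Plug in n = 2, 3, 5: 2A + B + 4C = 8; 3A + B + 8C = 25; 5A + B + 32C = 139.
Subtracting the first from the second: A + 4C = 17.
Subtracting the second from the third: 2A + 24C = 114.
Solving: C = 5, A = -3, then B = -6.
Hence b_{16} = -3·16 + (-6) + 5·65536 = 327626.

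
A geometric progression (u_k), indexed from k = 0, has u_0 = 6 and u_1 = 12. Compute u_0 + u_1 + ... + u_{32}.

Common ratio r = 2.
u_k = 6·2^(k-0).
S = 6·(2^33 - 1)/(2 - 1) = 6·(8589934592 - 1)/(1) = 51539607546.

51539607546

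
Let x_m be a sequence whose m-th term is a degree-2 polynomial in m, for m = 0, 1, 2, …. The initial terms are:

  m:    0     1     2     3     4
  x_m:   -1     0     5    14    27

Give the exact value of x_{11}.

1st diffs: 1, 5, 9, 13.
2nd diffs: 4, 4, 4 (constant).
So x_m = 2m^2 - m - 1.
Evaluating at m = 11 gives x_{11} = 230.

230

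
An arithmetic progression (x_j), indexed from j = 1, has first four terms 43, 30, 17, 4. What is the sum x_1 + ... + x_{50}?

Common difference d = -13.
x_j = 43 + (j - 1)·(-13).
x_{50} = -594; S = 50·(43 + (-594))/2 = -13775.

-13775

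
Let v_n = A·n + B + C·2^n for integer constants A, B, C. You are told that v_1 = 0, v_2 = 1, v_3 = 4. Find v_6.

57

Plug in n = 1, 2, 3: A + B + 2C = 0; 2A + B + 4C = 1; 3A + B + 8C = 4.
Subtracting the first from the second: A + 2C = 1.
Subtracting the second from the third: A + 4C = 3.
Solving: C = 1, A = -1, then B = -1.
So v_n = -1·n + (-1) + 1·2^n; at n=6 this is 57.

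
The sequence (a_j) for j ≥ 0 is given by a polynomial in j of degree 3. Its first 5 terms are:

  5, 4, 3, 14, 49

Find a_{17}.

1st diffs: -1, -1, 11, 35.
2nd diffs: 0, 12, 24.
3rd diffs: 12, 12 (constant).
So a_j = 2j^3 - 6j^2 + 3j + 5.
Evaluating at j = 17 gives a_{17} = 8148.

8148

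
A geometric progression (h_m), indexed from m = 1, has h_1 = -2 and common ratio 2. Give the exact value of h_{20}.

-1048576

h_m = (-2)·2^(m-1).
h_{20} = (-2)·2^19 = -1048576.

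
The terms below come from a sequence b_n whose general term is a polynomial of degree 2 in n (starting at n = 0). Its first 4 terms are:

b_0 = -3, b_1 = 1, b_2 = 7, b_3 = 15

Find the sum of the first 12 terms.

668

1st diffs: 4, 6, 8.
2nd diffs: 2, 2 (constant).
Newton forward-difference form: b_n = -3 + 4·C(n,1) + 2·C(n,2).
Continuing: …, 25, 37, 51, 67, …, b_{11} = 151.
Summing n = 0..11 (12 terms) gives 668.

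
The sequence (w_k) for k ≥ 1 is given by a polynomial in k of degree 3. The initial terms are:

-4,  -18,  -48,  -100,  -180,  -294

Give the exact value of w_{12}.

1st diffs: -14, -30, -52, -80, -114.
2nd diffs: -16, -22, -28, -34.
3rd diffs: -6, -6, -6 (constant).
Newton forward-difference form: w_k = -4 + (-14)·C(k-1,1) + (-16)·C(k-1,2) + (-6)·C(k-1,3).
At k = 12: k-1 = 11, so w_{12} = -4 - 154 - 880 - 990 = -2028.

-2028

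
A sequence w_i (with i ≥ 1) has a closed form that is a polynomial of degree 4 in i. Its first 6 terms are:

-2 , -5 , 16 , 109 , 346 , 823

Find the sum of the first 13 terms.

71812

1st diffs: -3, 21, 93, 237, 477.
2nd diffs: 24, 72, 144, 240.
3rd diffs: 48, 72, 96.
4th diffs: 24, 24 (constant).
Newton forward-difference form: w_i = -2 + (-3)·C(i-1,1) + 24·C(i-1,2) + 48·C(i-1,3) + 24·C(i-1,4).
Continuing: …, 1660, 3001, 5014, 7891, …, w_{13} = 23986.
Summing i = 1..13 (13 terms) gives 71812.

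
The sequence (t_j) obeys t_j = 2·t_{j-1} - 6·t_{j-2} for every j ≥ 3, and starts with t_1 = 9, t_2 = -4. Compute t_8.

t_3 = -62;  t_4 = -100;  t_5 = 172;  t_6 = 944;  t_7 = 856;  t_8 = -3952.

-3952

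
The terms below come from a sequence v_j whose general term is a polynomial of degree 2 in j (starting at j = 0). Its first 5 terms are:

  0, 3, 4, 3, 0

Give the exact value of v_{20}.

-320

1st diffs: 3, 1, -1, -3.
2nd diffs: -2, -2, -2 (constant).
Newton forward-difference form: v_j = 3·C(j,1) + (-2)·C(j,2).
At j = 20: j = 20, so v_{20} = 60 - 380 = -320.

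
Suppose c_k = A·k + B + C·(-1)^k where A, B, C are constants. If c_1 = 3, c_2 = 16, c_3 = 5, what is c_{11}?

At k = 1, 2, 3: A + B - C = 3; 2A + B + C = 16; 3A + B - C = 5.
Subtracting the first from the second: A + 2C = 13.
Subtracting the second from the third: A - 2C = -11.
Solving: C = 6, A = 1, then B = 8.
Therefore c_{11} = 11 + 8 + 6·(-1) = 13.

13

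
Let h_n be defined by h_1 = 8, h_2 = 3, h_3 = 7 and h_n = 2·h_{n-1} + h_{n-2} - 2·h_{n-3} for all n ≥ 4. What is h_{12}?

-679

Iterate the recurrence:
h_4 = 1;  h_5 = 3;  h_6 = -7;  h_7 = -13;  h_8 = -39;  h_9 = -77;  h_{10} = -167;  h_{11} = -333;  h_{12} = -679.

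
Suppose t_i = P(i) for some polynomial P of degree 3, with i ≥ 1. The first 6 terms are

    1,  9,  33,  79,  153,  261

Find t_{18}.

6393

1st diffs: 8, 24, 46, 74, 108.
2nd diffs: 16, 22, 28, 34.
3rd diffs: 6, 6, 6 (constant).
So t_i = i^3 + 2i^2 - 5i + 3.
Evaluating at i = 18 gives t_{18} = 6393.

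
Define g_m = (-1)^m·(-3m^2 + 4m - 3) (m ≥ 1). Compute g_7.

(-1)^7 = -1; -3m^2 + 4m - 3 at m=7 is -122; so g_7 = 122.

122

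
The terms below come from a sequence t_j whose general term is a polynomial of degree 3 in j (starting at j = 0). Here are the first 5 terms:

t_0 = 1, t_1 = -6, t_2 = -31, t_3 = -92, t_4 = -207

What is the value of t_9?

-2222

1st diffs: -7, -25, -61, -115.
2nd diffs: -18, -36, -54.
3rd diffs: -18, -18 (constant).
Newton forward-difference form: t_j = 1 + (-7)·C(j,1) + (-18)·C(j,2) + (-18)·C(j,3).
At j = 9: j = 9, so t_9 = 1 - 63 - 648 - 1512 = -2222.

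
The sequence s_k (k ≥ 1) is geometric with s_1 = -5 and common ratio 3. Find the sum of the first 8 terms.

s_k = (-5)·3^(k-1).
S = (-5)·(3^8 - 1)/(3 - 1) = (-5)·(6561 - 1)/(2) = -16400.

-16400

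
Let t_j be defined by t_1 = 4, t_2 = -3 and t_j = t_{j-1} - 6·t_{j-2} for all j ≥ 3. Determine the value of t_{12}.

-84033

t_3 = -27; t_4 = -9; t_5 = 153; t_6 = 207; t_7 = -711; t_8 = -1953; t_9 = 2313; t_{10} = 14031; t_{11} = 153; t_{12} = -84033.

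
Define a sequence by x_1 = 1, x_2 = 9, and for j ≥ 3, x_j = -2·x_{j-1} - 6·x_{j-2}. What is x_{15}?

x_3 = -24; x_4 = -6; x_5 = 156; …; x_{12} = -11616; x_{13} = -181824; x_{14} = 433344; x_{15} = 224256.

224256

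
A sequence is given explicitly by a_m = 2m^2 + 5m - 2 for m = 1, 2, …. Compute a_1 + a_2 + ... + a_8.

572

Over m = 1..8: Σm = 36, Σm² = 204.
Total = (2)·204 + (5)·36 + (-2)·8 = 572.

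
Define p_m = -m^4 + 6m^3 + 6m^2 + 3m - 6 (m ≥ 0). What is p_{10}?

p_{10} = -1·10^4 + 6·10^3 + 6·10^2 + 3·10 - 6 = -3376.

-3376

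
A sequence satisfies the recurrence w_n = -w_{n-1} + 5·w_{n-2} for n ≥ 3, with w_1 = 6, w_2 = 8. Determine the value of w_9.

Step forward from the initial values:
w_3 = 22; w_4 = 18; w_5 = 92; w_6 = -2; w_7 = 462; w_8 = -472; w_9 = 2782.

2782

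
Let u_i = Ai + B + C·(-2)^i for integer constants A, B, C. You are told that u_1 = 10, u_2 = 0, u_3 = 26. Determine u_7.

At i = 1, 2, 3: A + B - 2C = 10; 2A + B + 4C = 0; 3A + B - 8C = 26.
Subtracting the first from the second: A + 6C = -10.
Subtracting the second from the third: A - 12C = 26.
Solving: C = -2, A = 2, then B = 4.
Hence u_7 = 2·7 + 4 + (-2)·(-128) = 274.

274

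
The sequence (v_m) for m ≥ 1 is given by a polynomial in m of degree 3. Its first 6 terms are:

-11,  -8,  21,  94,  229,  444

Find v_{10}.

1st diffs: 3, 29, 73, 135, 215.
2nd diffs: 26, 44, 62, 80.
3rd diffs: 18, 18, 18 (constant).
Newton forward-difference form: v_m = -11 + 3·C(m-1,1) + 26·C(m-1,2) + 18·C(m-1,3).
At m = 10: m-1 = 9, so v_{10} = -11 + 27 + 936 + 1512 = 2464.

2464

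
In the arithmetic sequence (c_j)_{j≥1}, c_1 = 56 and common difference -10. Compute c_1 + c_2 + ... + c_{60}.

c_j = 56 + (j - 1)·(-10).
c_{60} = -534; S = 60·(56 + (-534))/2 = -14340.

-14340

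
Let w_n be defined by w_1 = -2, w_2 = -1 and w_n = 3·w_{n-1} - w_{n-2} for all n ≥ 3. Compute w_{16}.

Applying the relation repeatedly:
w_3 = -1  w_4 = -2  w_5 = -5  …  w_{13} = -10946  w_{14} = -28657  w_{15} = -75025  w_{16} = -196418.

-196418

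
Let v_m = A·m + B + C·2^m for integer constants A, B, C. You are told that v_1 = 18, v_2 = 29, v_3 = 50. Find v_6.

333

At m = 1, 2, 3: A + B + 2C = 18; 2A + B + 4C = 29; 3A + B + 8C = 50.
Subtracting the first from the second: A + 2C = 11.
Subtracting the second from the third: A + 4C = 21.
Solving: C = 5, A = 1, then B = 7.
Hence v_6 = 1·6 + 7 + 5·64 = 333.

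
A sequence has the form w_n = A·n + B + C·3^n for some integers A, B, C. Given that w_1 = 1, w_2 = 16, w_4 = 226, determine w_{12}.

At n = 1, 2, 4: A + B + 3C = 1; 2A + B + 9C = 16; 4A + B + 81C = 226.
Subtracting the first from the second: A + 6C = 15.
Subtracting the second from the third: 2A + 72C = 210.
Solving: C = 3, A = -3, then B = -5.
So w_n = -3·n + (-5) + 3·3^n; at n=12 this is 1594282.

1594282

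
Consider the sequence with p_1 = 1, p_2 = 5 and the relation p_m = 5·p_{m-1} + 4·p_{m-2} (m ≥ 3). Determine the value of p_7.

30589

Iterate the recurrence:
p_3 = 29  p_4 = 165  p_5 = 941  p_6 = 5365  p_7 = 30589.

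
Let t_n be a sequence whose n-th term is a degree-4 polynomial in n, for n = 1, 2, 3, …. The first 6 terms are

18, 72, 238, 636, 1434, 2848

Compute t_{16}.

132708

1st diffs: 54, 166, 398, 798, 1414.
2nd diffs: 112, 232, 400, 616.
3rd diffs: 120, 168, 216.
4th diffs: 48, 48 (constant).
Newton forward-difference form: t_n = 18 + 54·C(n-1,1) + 112·C(n-1,2) + 120·C(n-1,3) + 48·C(n-1,4).
At n = 16: n-1 = 15, so t_{16} = 18 + 810 + 11760 + 54600 + 65520 = 132708.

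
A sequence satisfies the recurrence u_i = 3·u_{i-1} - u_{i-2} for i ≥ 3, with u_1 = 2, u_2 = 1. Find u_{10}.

Step forward from the initial values:
u_3 = 1;  u_4 = 2;  u_5 = 5;  u_6 = 13;  u_7 = 34;  u_8 = 89;  u_9 = 233;  u_{10} = 610.

610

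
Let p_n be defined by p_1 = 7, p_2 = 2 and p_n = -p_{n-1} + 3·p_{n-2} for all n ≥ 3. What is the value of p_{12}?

Compute successive terms:
p_3 = 19  p_4 = -13  p_5 = 70  p_6 = -109  p_7 = 319  p_8 = -646  p_9 = 1603  p_{10} = -3541  p_{11} = 8350  p_{12} = -18973.

-18973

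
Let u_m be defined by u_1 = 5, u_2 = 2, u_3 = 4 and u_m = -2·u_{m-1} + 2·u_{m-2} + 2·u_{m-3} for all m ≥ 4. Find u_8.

Applying the relation repeatedly:
u_4 = 6  u_5 = 0  u_6 = 20  u_7 = -28  u_8 = 96.

96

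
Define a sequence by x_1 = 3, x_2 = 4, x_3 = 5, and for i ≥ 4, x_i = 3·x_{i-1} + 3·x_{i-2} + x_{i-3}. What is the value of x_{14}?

Applying the relation repeatedly:
x_4 = 30;  x_5 = 109;  x_6 = 422;  …;  x_{11} = 355585;  x_{12} = 1368050;  x_{13} = 5263329;  x_{14} = 20249722.

20249722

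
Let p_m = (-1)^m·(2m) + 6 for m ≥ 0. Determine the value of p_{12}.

(-1)^12 = 1; 2m at m=12 is 24; so p_{12} = 30.

30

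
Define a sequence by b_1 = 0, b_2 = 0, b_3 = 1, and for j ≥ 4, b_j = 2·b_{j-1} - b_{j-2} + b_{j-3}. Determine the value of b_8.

16

b_4 = 2;  b_5 = 3;  b_6 = 5;  b_7 = 9;  b_8 = 16.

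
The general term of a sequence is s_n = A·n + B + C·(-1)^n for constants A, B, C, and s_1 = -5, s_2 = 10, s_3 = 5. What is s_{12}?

The three given values yield: A + B - C = -5; 2A + B + C = 10; 3A + B - C = 5.
Subtracting the first from the second: A + 2C = 15.
Subtracting the second from the third: A - 2C = -5.
Solving: C = 5, A = 5, then B = -5.
Hence s_{12} = 5·12 + (-5) + 5·1 = 60.

60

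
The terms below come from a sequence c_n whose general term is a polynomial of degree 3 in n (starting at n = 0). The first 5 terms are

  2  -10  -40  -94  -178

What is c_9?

1st diffs: -12, -30, -54, -84.
2nd diffs: -18, -24, -30.
3rd diffs: -6, -6 (constant).
So c_n = -n^3 - 6n^2 - 5n + 2.
Evaluating at n = 9 gives c_9 = -1258.

-1258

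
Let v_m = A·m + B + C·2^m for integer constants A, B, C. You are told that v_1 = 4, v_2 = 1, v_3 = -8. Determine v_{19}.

At m = 1, 2, 3: A + B + 2C = 4; 2A + B + 4C = 1; 3A + B + 8C = -8.
Subtracting the first from the second: A + 2C = -3.
Subtracting the second from the third: A + 4C = -9.
Solving: C = -3, A = 3, then B = 7.
So v_m = 3·m + 7 + (-3)·2^m; at m=19 this is -1572800.

-1572800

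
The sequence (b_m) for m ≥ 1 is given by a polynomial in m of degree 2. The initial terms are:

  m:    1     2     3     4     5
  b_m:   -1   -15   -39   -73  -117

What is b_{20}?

-1977

1st diffs: -14, -24, -34, -44.
2nd diffs: -10, -10, -10 (constant).
Newton forward-difference form: b_m = -1 + (-14)·C(m-1,1) + (-10)·C(m-1,2).
At m = 20: m-1 = 19, so b_{20} = -1 - 266 - 1710 = -1977.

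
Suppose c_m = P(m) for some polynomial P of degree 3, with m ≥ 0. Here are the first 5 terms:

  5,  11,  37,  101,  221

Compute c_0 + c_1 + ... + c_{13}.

1st diffs: 6, 26, 64, 120.
2nd diffs: 20, 38, 56.
3rd diffs: 18, 18 (constant).
So c_m = 3m^3 + m^2 + 2m + 5.
Continuing: …, 415, 701, 1097, 1621, …, c_{13} = 6791.
Summing m = 0..13 (14 terms) gives 25914.

25914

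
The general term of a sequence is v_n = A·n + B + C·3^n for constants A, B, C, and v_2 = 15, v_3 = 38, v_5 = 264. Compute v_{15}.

14348978

Plug in n = 2, 3, 5: 2A + B + 9C = 15; 3A + B + 27C = 38; 5A + B + 243C = 264.
Subtracting the first from the second: A + 18C = 23.
Subtracting the second from the third: 2A + 216C = 226.
Solving: C = 1, A = 5, then B = -4.
So v_n = 5·n + (-4) + 1·3^n; at n=15 this is 14348978.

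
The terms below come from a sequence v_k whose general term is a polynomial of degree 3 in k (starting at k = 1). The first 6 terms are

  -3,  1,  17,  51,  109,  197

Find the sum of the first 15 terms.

14025

1st diffs: 4, 16, 34, 58, 88.
2nd diffs: 12, 18, 24, 30.
3rd diffs: 6, 6, 6 (constant).
Newton forward-difference form: v_k = -3 + 4·C(k-1,1) + 12·C(k-1,2) + 6·C(k-1,3).
Continuing: …, 321, 487, 701, 969, …, v_{15} = 3329.
Summing k = 1..15 (15 terms) gives 14025.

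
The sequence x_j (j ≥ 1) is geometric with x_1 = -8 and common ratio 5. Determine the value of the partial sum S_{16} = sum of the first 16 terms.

-305175781248

x_j = (-8)·5^(j-1).
S = (-8)·(5^16 - 1)/(5 - 1) = (-8)·(152587890625 - 1)/(4) = -305175781248.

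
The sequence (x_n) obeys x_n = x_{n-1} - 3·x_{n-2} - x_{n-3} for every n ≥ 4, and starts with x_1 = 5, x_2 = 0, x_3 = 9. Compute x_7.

21

x_4 = 4  x_5 = -23  x_6 = -44  x_7 = 21.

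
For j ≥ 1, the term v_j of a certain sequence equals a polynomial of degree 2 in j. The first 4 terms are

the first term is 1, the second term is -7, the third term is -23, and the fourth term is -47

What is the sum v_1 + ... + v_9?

-951

1st diffs: -8, -16, -24.
2nd diffs: -8, -8 (constant).
Newton forward-difference form: v_j = 1 + (-8)·C(j-1,1) + (-8)·C(j-1,2).
Continuing: …, -79, -119, -167, -223, …, v_9 = -287.
Summing j = 1..9 (9 terms) gives -951.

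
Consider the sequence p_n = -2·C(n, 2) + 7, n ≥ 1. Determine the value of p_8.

-49

C(8, 2) = 28, so p_8 = -49.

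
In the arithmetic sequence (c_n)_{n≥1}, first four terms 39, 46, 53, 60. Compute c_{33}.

263

Common difference d = 7.
c_n = 39 + (n - 1)·7.
c_{33} = 39 + 32·7 = 263.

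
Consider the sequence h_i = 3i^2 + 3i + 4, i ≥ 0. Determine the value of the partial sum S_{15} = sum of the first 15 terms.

Over i = 0..14: Σi = 105, Σi² = 1015.
Total = (3)·1015 + (3)·105 + (4)·15 = 3420.

3420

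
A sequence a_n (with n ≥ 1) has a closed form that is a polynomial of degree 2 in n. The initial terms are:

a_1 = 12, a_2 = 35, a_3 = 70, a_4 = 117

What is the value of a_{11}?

1st diffs: 23, 35, 47.
2nd diffs: 12, 12 (constant).
Newton forward-difference form: a_n = 12 + 23·C(n-1,1) + 12·C(n-1,2).
At n = 11: n-1 = 10, so a_{11} = 12 + 230 + 540 = 782.

782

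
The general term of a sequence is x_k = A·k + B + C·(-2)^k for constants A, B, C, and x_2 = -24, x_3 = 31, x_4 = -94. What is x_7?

611

Plug in k = 2, 3, 4: 2A + B + 4C = -24; 3A + B - 8C = 31; 4A + B + 16C = -94.
Subtracting the first from the second: A - 12C = 55.
Subtracting the second from the third: A + 24C = -125.
Solving: C = -5, A = -5, then B = 6.
Hence x_7 = -5·7 + 6 + (-5)·(-128) = 611.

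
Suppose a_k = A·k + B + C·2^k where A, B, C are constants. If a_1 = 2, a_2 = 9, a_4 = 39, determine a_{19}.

1048628

The three given values yield: A + B + 2C = 2; 2A + B + 4C = 9; 4A + B + 16C = 39.
Subtracting the first from the second: A + 2C = 7.
Subtracting the second from the third: 2A + 12C = 30.
Solving: C = 2, A = 3, then B = -5.
Hence a_{19} = 3·19 + (-5) + 2·524288 = 1048628.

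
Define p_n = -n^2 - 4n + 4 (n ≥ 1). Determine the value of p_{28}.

-892

p_{28} = -1·28^2 - 4·28 + 4 = -892.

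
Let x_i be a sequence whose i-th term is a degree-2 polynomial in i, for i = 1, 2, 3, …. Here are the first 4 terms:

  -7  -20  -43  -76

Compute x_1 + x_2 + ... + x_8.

1st diffs: -13, -23, -33.
2nd diffs: -10, -10 (constant).
So x_i = -5i^2 + 2i - 4.
Continuing: -119, -172, -235, -308.
Summing i = 1..8 (8 terms) gives -980.

-980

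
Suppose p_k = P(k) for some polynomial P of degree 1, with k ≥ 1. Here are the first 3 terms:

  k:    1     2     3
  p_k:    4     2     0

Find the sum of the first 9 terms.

-36

1st diffs: -2, -2 (constant).
So p_k = -2k + 6.
Continuing: …, -2, -4, -6, -8, …, p_9 = -12.
Summing k = 1..9 (9 terms) gives -36.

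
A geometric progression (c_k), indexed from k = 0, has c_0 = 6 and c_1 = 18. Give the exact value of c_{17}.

774840978

Common ratio r = 3.
c_k = 6·3^(k-0).
c_{17} = 6·3^17 = 774840978.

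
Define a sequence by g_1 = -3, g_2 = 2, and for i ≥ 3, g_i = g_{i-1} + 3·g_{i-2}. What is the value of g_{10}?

g_3 = -7;  g_4 = -1;  g_5 = -22;  g_6 = -25;  g_7 = -91;  g_8 = -166;  g_9 = -439;  g_{10} = -937.

-937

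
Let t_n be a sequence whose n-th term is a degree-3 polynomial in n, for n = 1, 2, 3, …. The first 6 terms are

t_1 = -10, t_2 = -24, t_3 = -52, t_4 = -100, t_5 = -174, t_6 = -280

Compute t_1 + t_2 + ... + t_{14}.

-12516

1st diffs: -14, -28, -48, -74, -106.
2nd diffs: -14, -20, -26, -32.
3rd diffs: -6, -6, -6 (constant).
Newton forward-difference form: t_n = -10 + (-14)·C(n-1,1) + (-14)·C(n-1,2) + (-6)·C(n-1,3).
Continuing: …, -424, -612, -850, -1144, …, t_{14} = -3000.
Summing n = 1..14 (14 terms) gives -12516.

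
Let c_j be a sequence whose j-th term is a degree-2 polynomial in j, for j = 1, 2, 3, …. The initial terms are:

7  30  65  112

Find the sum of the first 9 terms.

1st diffs: 23, 35, 47.
2nd diffs: 12, 12 (constant).
Newton forward-difference form: c_j = 7 + 23·C(j-1,1) + 12·C(j-1,2).
Continuing: …, 171, 242, 325, 420, …, c_9 = 527.
Summing j = 1..9 (9 terms) gives 1899.

1899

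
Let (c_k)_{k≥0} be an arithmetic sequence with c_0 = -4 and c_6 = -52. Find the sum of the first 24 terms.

Common difference d = (-52 - (-4)) / (6 - 0) = -8.
c_k = -4 + (k - 0)·(-8).
c_{23} = -188; S = 24·(-4 + (-188))/2 = -2304.

-2304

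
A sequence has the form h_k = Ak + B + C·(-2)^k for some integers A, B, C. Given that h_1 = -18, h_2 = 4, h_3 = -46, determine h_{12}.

The three given values yield: A + B - 2C = -18; 2A + B + 4C = 4; 3A + B - 8C = -46.
Subtracting the first from the second: A + 6C = 22.
Subtracting the second from the third: A - 12C = -50.
Solving: C = 4, A = -2, then B = -8.
Hence h_{12} = -2·12 + (-8) + 4·4096 = 16352.

16352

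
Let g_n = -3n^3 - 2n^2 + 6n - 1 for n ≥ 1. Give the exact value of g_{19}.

g_{19} = -3·19^3 - 2·19^2 + 6·19 - 1 = -21186.

-21186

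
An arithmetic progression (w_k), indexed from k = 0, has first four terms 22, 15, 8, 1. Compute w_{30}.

-188

Common difference d = -7.
w_k = 22 + (k - 0)·(-7).
w_{30} = 22 + 30·(-7) = -188.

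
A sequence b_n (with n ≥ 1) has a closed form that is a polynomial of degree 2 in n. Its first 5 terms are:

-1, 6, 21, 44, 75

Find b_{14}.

1st diffs: 7, 15, 23, 31.
2nd diffs: 8, 8, 8 (constant).
Newton forward-difference form: b_n = -1 + 7·C(n-1,1) + 8·C(n-1,2).
At n = 14: n-1 = 13, so b_{14} = -1 + 91 + 624 = 714.

714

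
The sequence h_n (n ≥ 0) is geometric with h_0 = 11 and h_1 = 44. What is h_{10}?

Common ratio r = 4.
h_n = 11·4^(n-0).
h_{10} = 11·4^10 = 11534336.

11534336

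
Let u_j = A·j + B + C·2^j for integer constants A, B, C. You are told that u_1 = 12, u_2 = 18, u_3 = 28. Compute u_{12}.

At j = 1, 2, 3: A + B + 2C = 12; 2A + B + 4C = 18; 3A + B + 8C = 28.
Subtracting the first from the second: A + 2C = 6.
Subtracting the second from the third: A + 4C = 10.
Solving: C = 2, A = 2, then B = 6.
Therefore u_{12} = 24 + 6 + 2·4096 = 8222.

8222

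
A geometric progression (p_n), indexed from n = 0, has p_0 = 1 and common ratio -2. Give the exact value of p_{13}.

p_n = 1·(-2)^(n-0).
p_{13} = 1·(-2)^13 = -8192.

-8192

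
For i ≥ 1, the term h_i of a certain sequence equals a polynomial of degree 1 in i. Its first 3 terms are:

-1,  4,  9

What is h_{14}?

64

1st diffs: 5, 5 (constant).
So h_i = 5i - 6.
Evaluating at i = 14 gives h_{14} = 64.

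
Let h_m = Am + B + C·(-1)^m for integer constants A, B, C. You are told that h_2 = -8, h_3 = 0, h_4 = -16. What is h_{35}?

-128

At m = 2, 3, 4: 2A + B + C = -8; 3A + B - C = 0; 4A + B + C = -16.
Subtracting the first from the second: A - 2C = 8.
Subtracting the second from the third: A + 2C = -16.
Solving: C = -6, A = -4, then B = 6.
Therefore h_{35} = -140 + 6 + (-6)·(-1) = -128.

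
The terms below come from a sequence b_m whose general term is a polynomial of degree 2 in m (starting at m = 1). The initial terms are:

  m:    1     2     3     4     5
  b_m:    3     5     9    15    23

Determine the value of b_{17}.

275

1st diffs: 2, 4, 6, 8.
2nd diffs: 2, 2, 2 (constant).
Newton forward-difference form: b_m = 3 + 2·C(m-1,1) + 2·C(m-1,2).
At m = 17: m-1 = 16, so b_{17} = 3 + 32 + 240 = 275.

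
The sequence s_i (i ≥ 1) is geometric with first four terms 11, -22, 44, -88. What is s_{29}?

2952790016

Common ratio r = -2.
s_i = 11·(-2)^(i-1).
s_{29} = 11·(-2)^28 = 2952790016.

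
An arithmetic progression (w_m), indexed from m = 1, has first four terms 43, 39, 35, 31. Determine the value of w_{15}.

-13

Common difference d = -4.
w_m = 43 + (m - 1)·(-4).
w_{15} = 43 + 14·(-4) = -13.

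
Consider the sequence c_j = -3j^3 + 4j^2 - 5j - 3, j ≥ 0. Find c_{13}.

-5983

c_{13} = -3·13^3 + 4·13^2 - 5·13 - 3 = -5983.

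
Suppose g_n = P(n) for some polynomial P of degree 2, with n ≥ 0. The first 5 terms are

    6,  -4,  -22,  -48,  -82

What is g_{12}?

1st diffs: -10, -18, -26, -34.
2nd diffs: -8, -8, -8 (constant).
Newton forward-difference form: g_n = 6 + (-10)·C(n,1) + (-8)·C(n,2).
At n = 12: n = 12, so g_{12} = 6 - 120 - 528 = -642.

-642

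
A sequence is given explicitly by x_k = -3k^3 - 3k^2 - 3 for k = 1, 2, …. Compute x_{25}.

-48753

x_{25} = -3·25^3 - 3·25^2 - 3 = -48753.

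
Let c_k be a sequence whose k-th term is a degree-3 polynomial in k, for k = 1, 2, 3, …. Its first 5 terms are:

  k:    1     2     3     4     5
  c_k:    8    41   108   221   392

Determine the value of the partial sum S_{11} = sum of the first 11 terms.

1st diffs: 33, 67, 113, 171.
2nd diffs: 34, 46, 58.
3rd diffs: 12, 12 (constant).
So c_k = 2k^3 + 5k^2 + 4k - 3.
Continuing: …, 633, 956, 1373, 1896, …, c_{11} = 3308.
Summing k = 1..11 (11 terms) gives 11473.

11473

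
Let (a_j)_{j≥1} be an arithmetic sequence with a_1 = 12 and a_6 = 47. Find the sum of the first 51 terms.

Common difference d = (47 - 12) / (6 - 1) = 7.
a_j = 12 + (j - 1)·7.
a_{51} = 362; S = 51·(12 + 362)/2 = 9537.

9537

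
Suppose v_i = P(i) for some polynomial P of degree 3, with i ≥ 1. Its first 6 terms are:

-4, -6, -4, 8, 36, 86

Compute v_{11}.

876

1st diffs: -2, 2, 12, 28, 50.
2nd diffs: 4, 10, 16, 22.
3rd diffs: 6, 6, 6 (constant).
So v_i = i^3 - 4i^2 + 3i - 4.
Evaluating at i = 11 gives v_{11} = 876.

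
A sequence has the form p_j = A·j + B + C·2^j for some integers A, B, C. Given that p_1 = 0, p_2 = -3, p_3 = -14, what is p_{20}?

-4194201

Plug in j = 1, 2, 3: A + B + 2C = 0; 2A + B + 4C = -3; 3A + B + 8C = -14.
Subtracting the first from the second: A + 2C = -3.
Subtracting the second from the third: A + 4C = -11.
Solving: C = -4, A = 5, then B = 3.
So p_j = 5·j + 3 + (-4)·2^j; at j=20 this is -4194201.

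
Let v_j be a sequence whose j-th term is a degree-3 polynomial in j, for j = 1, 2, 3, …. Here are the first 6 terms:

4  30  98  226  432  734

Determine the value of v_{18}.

18398

1st diffs: 26, 68, 128, 206, 302.
2nd diffs: 42, 60, 78, 96.
3rd diffs: 18, 18, 18 (constant).
So v_j = 3j^3 + 3j^2 - 4j + 2.
Evaluating at j = 18 gives v_{18} = 18398.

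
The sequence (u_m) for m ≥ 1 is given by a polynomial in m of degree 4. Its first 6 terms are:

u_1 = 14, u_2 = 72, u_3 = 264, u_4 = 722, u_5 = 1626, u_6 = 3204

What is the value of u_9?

1st diffs: 58, 192, 458, 904, 1578.
2nd diffs: 134, 266, 446, 674.
3rd diffs: 132, 180, 228.
4th diffs: 48, 48 (constant).
Newton forward-difference form: u_m = 14 + 58·C(m-1,1) + 134·C(m-1,2) + 132·C(m-1,3) + 48·C(m-1,4).
At m = 9: m-1 = 8, so u_9 = 14 + 464 + 3752 + 7392 + 3360 = 14982.

14982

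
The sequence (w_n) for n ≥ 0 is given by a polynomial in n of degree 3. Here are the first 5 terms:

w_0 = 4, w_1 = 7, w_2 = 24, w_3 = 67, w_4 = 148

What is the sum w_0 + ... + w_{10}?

1st diffs: 3, 17, 43, 81.
2nd diffs: 14, 26, 38.
3rd diffs: 12, 12 (constant).
Newton forward-difference form: w_n = 4 + 3·C(n,1) + 14·C(n,2) + 12·C(n,3).
Continuing: …, 279, 472, 739, 1092, …, w_{10} = 2104.
Summing n = 0..10 (11 terms) gives 6479.

6479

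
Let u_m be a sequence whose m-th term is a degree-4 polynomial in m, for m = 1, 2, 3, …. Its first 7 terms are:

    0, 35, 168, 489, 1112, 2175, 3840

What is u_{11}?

1st diffs: 35, 133, 321, 623, 1063, 1665.
2nd diffs: 98, 188, 302, 440, 602.
3rd diffs: 90, 114, 138, 162.
4th diffs: 24, 24, 24 (constant).
Newton forward-difference form: u_m = 35·C(m-1,1) + 98·C(m-1,2) + 90·C(m-1,3) + 24·C(m-1,4).
At m = 11: m-1 = 10, so u_{11} = 350 + 4410 + 10800 + 5040 = 20600.

20600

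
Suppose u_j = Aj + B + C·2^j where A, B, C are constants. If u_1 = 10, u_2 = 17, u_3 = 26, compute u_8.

At j = 1, 2, 3: A + B + 2C = 10; 2A + B + 4C = 17; 3A + B + 8C = 26.
Subtracting the first from the second: A + 2C = 7.
Subtracting the second from the third: A + 4C = 9.
Solving: C = 1, A = 5, then B = 3.
Therefore u_8 = 40 + 3 + 1·256 = 299.

299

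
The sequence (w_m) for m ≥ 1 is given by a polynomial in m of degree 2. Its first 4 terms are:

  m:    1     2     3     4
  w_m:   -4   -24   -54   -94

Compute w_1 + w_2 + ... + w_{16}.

-8064

1st diffs: -20, -30, -40.
2nd diffs: -10, -10 (constant).
Newton forward-difference form: w_m = -4 + (-20)·C(m-1,1) + (-10)·C(m-1,2).
Continuing: …, -144, -204, -274, -354, …, w_{16} = -1354.
Summing m = 1..16 (16 terms) gives -8064.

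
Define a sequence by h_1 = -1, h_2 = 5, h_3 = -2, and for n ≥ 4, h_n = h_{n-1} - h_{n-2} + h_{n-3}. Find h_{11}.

-2

Iterate the recurrence:
h_4 = -8;  h_5 = -1;  h_6 = 5;  h_7 = -2;  h_8 = -8;  h_9 = -1;  h_{10} = 5;  h_{11} = -2.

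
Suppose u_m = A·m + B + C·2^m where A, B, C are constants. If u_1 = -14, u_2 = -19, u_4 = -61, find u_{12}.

-16357

Plug in m = 1, 2, 4: A + B + 2C = -14; 2A + B + 4C = -19; 4A + B + 16C = -61.
Subtracting the first from the second: A + 2C = -5.
Subtracting the second from the third: 2A + 12C = -42.
Solving: C = -4, A = 3, then B = -9.
Hence u_{12} = 3·12 + (-9) + (-4)·4096 = -16357.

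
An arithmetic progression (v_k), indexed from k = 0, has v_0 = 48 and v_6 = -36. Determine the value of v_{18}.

Common difference d = (-36 - 48) / (6 - 0) = -14.
v_k = 48 + (k - 0)·(-14).
v_{18} = 48 + 18·(-14) = -204.

-204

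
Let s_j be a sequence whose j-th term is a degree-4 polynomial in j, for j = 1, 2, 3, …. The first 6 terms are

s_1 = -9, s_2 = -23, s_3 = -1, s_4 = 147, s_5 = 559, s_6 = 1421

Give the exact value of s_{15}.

1st diffs: -14, 22, 148, 412, 862.
2nd diffs: 36, 126, 264, 450.
3rd diffs: 90, 138, 186.
4th diffs: 48, 48 (constant).
So s_j = 2j^4 - 5j^3 - 2j^2 - 3j - 1.
Evaluating at j = 15 gives s_{15} = 83879.

83879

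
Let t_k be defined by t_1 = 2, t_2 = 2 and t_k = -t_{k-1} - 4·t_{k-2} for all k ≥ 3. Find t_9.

Compute successive terms:
t_3 = -10  t_4 = 2  t_5 = 38  t_6 = -46  t_7 = -106  t_8 = 290  t_9 = 134.

134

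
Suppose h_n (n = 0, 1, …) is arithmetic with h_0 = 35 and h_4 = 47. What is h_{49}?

Common difference d = (47 - 35) / (4 - 0) = 3.
h_n = 35 + (n - 0)·3.
h_{49} = 35 + 49·3 = 182.

182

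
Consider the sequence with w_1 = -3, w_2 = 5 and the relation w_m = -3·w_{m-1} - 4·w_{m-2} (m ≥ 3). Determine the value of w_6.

-91

Applying the relation repeatedly:
w_3 = -3  w_4 = -11  w_5 = 45  w_6 = -91.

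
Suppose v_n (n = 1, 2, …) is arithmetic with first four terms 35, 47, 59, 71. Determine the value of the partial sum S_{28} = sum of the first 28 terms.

5516

Common difference d = 12.
v_n = 35 + (n - 1)·12.
v_{28} = 359; S = 28·(35 + 359)/2 = 5516.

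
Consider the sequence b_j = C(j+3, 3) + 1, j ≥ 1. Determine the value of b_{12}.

C(15, 3) = 455, so b_{12} = 456.

456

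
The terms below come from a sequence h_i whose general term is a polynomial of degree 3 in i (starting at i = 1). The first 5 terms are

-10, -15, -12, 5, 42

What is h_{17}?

4230

1st diffs: -5, 3, 17, 37.
2nd diffs: 8, 14, 20.
3rd diffs: 6, 6 (constant).
So h_i = i^3 - 2i^2 - 6i - 3.
Evaluating at i = 17 gives h_{17} = 4230.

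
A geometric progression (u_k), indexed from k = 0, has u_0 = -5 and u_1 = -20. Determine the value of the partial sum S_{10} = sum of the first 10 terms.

Common ratio r = 4.
u_k = (-5)·4^(k-0).
S = (-5)·(4^10 - 1)/(4 - 1) = (-5)·(1048576 - 1)/(3) = -1747625.

-1747625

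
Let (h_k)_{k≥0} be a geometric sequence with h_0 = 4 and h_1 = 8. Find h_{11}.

8192

Common ratio r = 2.
h_k = 4·2^(k-0).
h_{11} = 4·2^11 = 8192.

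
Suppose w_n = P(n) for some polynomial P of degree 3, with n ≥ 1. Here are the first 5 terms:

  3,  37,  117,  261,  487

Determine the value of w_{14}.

1st diffs: 34, 80, 144, 226.
2nd diffs: 46, 64, 82.
3rd diffs: 18, 18 (constant).
So w_n = 3n^3 + 5n^2 - 2n - 3.
Evaluating at n = 14 gives w_{14} = 9181.

9181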